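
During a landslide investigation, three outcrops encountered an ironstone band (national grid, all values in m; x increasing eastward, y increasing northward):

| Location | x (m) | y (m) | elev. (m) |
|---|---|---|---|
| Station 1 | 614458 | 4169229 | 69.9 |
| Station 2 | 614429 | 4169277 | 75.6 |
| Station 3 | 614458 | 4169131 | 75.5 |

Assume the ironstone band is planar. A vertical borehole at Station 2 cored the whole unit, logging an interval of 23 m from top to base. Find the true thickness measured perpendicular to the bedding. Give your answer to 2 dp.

22.05 m

Two edge vectors: Station 1→Station 2 = (-29, 48, 5.7), Station 1→Station 3 = (0, -98, 5.6).
Normal n = (Station 1→Station 2) × (Station 1→Station 3) = (827.4, 162.4, 2842).
So ∂z/∂x = −n_x/n_z = −0.29113 and ∂z/∂y = −n_y/n_z = −0.05714.
|∇z| = √(a²+b²) = 0.29669, so dip δ = arctan(0.29669) = 16.52°.
True thickness = vertical thickness × cos δ = 23 × cos 16.52° = 22.05 m.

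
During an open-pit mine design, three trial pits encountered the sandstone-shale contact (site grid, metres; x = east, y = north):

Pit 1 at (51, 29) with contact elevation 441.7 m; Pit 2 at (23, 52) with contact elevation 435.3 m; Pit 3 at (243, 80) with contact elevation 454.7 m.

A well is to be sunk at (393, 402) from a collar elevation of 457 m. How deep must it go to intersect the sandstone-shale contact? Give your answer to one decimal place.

33.9 m

Two edge vectors: Pit 1→Pit 2 = (-28, 23, -6.4), Pit 1→Pit 3 = (192, 51, 13).
Normal n = (Pit 1→Pit 2) × (Pit 1→Pit 3) = (625.4, -864.8, -5844).
So ∂z/∂x = −n_x/n_z = 0.10702 and ∂z/∂y = −n_y/n_z = −0.14798.
Intercept c from Pit 1: 441.7 − 5.46 + 4.29 = 440.53.
At (393, 402): z_contact = 42.06 − 59.49 + 440.53 = 423.10 m.
Depth below ground = 457 − 423.10 = 33.9 m.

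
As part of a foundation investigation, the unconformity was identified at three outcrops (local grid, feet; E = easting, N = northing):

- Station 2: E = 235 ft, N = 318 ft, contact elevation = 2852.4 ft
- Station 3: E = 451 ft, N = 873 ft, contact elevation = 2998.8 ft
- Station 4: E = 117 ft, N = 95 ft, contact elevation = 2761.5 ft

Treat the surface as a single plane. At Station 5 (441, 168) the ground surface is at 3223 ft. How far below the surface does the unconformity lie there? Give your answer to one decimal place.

138.5 ft

Let the plane be z = a·E + b·N + c.
Station 3−Station 2: 216a + 555b = 146.4;  Station 4−Station 2: −118a − 223b = −90.9.
Solving gives a = 1.02773, b = −0.13620.
Then c = 2852.4 − a·235 − b·318 = 2654.19.
At (441, 168): z_contact = 453.23 − 22.88 + 2654.19 = 3084.54 ft.
Depth below ground = 3223 − 3084.54 = 138.5 ft.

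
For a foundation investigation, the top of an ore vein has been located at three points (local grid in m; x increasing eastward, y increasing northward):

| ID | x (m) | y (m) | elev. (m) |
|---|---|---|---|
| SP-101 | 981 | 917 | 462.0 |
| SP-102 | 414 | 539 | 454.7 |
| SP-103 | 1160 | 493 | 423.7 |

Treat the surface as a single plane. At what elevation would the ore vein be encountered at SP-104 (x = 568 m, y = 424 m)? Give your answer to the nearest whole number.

Let the plane be z = a·x + b·y + c.
SP-102−SP-101: −567a − 378b = −7.3;  SP-103−SP-101: 179a − 424b = −38.3.
Solving gives a = −0.03695, b = 0.07473.
Then c = 462 − a·981 − b·917 = 429.72.
At (568, 424): z = −21.0 + 31.7 + 429.72 = 440.4 m.

440 m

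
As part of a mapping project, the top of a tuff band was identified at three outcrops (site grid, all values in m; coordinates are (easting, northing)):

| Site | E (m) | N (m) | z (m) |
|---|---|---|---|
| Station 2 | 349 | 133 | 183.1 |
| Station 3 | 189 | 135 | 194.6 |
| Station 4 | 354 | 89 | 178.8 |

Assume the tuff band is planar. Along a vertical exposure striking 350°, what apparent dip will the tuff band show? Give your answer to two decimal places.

5.75°

Let the plane be z = a·E + b·N + c.
Station 3−Station 2: −160a + 2b = 11.5;  Station 4−Station 2: 5a − 44b = −4.3.
Solving gives a = −0.07075, b = 0.08969.
Unit vector along 350° is (sin 350°, cos 350°) = (-0.1736, 0.9848).
Slope in that direction = a·(-0.1736) + b·(0.9848) = 0.10061.
Apparent dip = arctan|0.10061| = 5.75° (true dip is 6.5°, so apparent ≤ true as expected).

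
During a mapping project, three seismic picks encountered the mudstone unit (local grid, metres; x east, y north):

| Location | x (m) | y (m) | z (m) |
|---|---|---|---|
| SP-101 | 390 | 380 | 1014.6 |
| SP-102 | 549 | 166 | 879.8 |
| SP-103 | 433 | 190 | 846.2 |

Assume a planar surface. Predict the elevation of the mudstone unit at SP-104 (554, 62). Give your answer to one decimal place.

Two edge vectors: SP-101→SP-102 = (159, -214, -134.8), SP-101→SP-103 = (43, -190, -168.4).
Normal n = (SP-101→SP-102) × (SP-101→SP-103) = (10425.6, 20979.2, -21008).
So ∂z/∂x = −n_x/n_z = 0.49627 and ∂z/∂y = −n_y/n_z = 0.99863.
Intercept c from SP-101: 1014.6 − 193.54 − 379.48 = 441.58.
At (554, 62): z = 274.9 + 61.9 + 441.58 = 778.4 m.

778.4 m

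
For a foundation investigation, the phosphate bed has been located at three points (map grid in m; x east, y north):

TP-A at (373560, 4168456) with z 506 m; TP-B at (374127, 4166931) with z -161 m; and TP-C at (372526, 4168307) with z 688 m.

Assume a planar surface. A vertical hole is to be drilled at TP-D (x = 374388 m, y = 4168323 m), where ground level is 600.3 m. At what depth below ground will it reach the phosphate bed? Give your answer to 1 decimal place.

Let the plane be z = a·x + b·y + c.
TP-B−TP-A: 567a − 1525b = −667;  TP-C−TP-A: −1034a − 149b = 182.
Solving gives a = −0.226885880, b = 0.353020135.
Then c = 506 − a·373560 − b·4168456 = −1386287.41.
At (374388, 4168323): z_contact = −84943.35 + 1471501.95 − 1386287.41 = 271.19 m.
Depth below ground = 600.3 − 271.19 = 329.1 m.

329.1 m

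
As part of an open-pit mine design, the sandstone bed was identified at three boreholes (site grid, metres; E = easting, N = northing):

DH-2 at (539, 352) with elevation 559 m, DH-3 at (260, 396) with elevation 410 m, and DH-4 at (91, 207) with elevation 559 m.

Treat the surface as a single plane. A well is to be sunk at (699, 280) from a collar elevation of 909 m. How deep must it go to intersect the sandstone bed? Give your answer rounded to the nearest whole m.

Two edge vectors: DH-2→DH-3 = (-279, 44, -149), DH-2→DH-4 = (-448, -145, 0).
Normal n = (DH-2→DH-3) × (DH-2→DH-4) = (-21605, 66752, 60167).
So ∂z/∂E = −n_x/n_z = 0.35908 and ∂z/∂N = −n_y/n_z = −1.10945.
Intercept c from DH-2: 559 − 193.55 + 390.52 = 755.98.
At (699, 280): z_contact = 251.0 − 310.6 + 755.98 = 696.3 m.
Depth below ground = 909 − 696.3 = 213 m.

213 m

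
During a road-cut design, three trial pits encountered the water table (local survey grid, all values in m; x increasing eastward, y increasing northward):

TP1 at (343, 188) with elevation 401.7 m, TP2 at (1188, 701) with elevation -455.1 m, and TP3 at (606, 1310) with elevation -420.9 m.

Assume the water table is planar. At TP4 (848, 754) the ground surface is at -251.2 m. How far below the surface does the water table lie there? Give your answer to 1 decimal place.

9.0 m

Two edge vectors: TP1→TP2 = (845, 513, -856.8), TP1→TP3 = (263, 1122, -822.6).
Normal n = (TP1→TP2) × (TP1→TP3) = (539335.8, 469758.6, 813171).
So ∂z/∂x = −n_x/n_z = −0.663250 and ∂z/∂y = −n_y/n_z = −0.577687.
Intercept c from TP1: 401.7 + 227.49 + 108.61 = 737.80.
At (848, 754): z_contact = −562.44 − 435.58 + 737.80 = -260.21 m.
Depth below ground = -251.2 − (-260.21) = 9.0 m.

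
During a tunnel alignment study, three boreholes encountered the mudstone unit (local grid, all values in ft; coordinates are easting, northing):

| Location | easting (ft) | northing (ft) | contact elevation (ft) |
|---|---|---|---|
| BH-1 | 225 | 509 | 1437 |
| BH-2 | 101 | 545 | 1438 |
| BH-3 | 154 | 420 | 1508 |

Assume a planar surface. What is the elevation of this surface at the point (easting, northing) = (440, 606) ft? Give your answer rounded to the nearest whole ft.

1333 ft

Two edge vectors: BH-1→BH-2 = (-124, 36, 1), BH-1→BH-3 = (-71, -89, 71).
Normal n = (BH-1→BH-2) × (BH-1→BH-3) = (2645, 8733, 13592).
So ∂z/∂easting = −n_x/n_z = −0.19460 and ∂z/∂northing = −n_y/n_z = −0.64251.
Intercept c from BH-1: 1437 + 43.78 + 327.04 = 1807.82.
At (440, 606): z = −85.6 − 389.4 + 1807.82 = 1332.8 ft.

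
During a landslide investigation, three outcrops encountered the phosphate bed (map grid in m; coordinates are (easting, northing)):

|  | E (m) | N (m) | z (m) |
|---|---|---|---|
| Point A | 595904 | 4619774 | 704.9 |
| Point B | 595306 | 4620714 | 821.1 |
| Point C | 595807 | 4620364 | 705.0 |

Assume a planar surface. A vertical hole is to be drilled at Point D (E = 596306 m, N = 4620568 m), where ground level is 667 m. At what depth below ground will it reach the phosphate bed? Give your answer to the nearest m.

Two edge vectors: Point A→Point B = (-598, 940, 116.2), Point A→Point C = (-97, 590, 0.1).
Normal n = (Point A→Point B) × (Point A→Point C) = (-68464, -11211.6, -261640).
So ∂z/∂E = −n_x/n_z = −0.26167253 and ∂z/∂N = −n_y/n_z = −0.04285125.
Intercept c from Point A: 704.9 + 155931.71 + 197963.07 = 354599.68.
At (596306, 4620568): z_contact = −156036.9 − 197997.1 + 354599.68 = 565.7 m.
Depth below ground = 667 − 565.7 = 101 m.

101 m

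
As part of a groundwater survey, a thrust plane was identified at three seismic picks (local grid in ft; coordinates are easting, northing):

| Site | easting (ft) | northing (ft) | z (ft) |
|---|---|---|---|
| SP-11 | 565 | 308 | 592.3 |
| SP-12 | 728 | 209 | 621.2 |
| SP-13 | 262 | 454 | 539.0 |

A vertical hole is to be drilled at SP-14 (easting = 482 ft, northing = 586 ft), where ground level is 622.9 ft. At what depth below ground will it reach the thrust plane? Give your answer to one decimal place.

47.8 ft

Two edge vectors: SP-11→SP-12 = (163, -99, 28.9), SP-11→SP-13 = (-303, 146, -53.3).
Normal n = (SP-11→SP-12) × (SP-11→SP-13) = (1057.3, -68.8, -6199).
So ∂z/∂easting = −n_x/n_z = 0.17056 and ∂z/∂northing = −n_y/n_z = −0.01110.
Intercept c from SP-11: 592.3 − 96.37 + 3.42 = 499.35.
At (482, 586): z_contact = 82.21 − 6.50 + 499.35 = 575.06 ft.
Depth below ground = 622.9 − 575.06 = 47.8 ft.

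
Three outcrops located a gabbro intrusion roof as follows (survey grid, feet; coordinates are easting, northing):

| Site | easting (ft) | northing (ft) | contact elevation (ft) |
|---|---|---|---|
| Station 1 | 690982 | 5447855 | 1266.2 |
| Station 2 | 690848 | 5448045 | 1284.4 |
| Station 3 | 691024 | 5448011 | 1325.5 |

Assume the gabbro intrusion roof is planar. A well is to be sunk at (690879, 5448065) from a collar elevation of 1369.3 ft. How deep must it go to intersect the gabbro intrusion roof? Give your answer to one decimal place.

Let the plane be z = a·easting + b·northing + c.
Station 2−Station 1: −134a + 190b = 18.2;  Station 3−Station 1: 42a + 156b = 59.3.
Solving gives a = 0.291780917, b = 0.301571804.
Then c = 1266.2 − a·690982 − b·5447855 = −1843268.62.
At (690879, 5448065): z_contact = 201585.31 + 1642982.79 − 1843268.62 = 1299.48 ft.
Depth below ground = 1369.3 − 1299.48 = 69.8 ft.

69.8 ft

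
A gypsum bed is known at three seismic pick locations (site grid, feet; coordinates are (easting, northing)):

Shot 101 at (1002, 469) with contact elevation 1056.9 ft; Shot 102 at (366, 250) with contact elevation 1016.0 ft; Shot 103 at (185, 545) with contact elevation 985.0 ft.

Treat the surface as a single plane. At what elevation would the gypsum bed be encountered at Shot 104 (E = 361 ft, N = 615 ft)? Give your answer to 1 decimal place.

Two edge vectors: Shot 101→Shot 102 = (-636, -219, -40.9), Shot 101→Shot 103 = (-817, 76, -71.9).
Normal n = (Shot 101→Shot 102) × (Shot 101→Shot 103) = (18854.5, -12313.1, -227259).
So ∂z/∂E = −n_x/n_z = 0.082965 and ∂z/∂N = −n_y/n_z = −0.054181.
Intercept c from Shot 101: 1056.9 − 83.13 + 25.41 = 999.18.
At (361, 615): z = 30.0 − 33.3 + 999.18 = 995.8 ft.

995.8 ft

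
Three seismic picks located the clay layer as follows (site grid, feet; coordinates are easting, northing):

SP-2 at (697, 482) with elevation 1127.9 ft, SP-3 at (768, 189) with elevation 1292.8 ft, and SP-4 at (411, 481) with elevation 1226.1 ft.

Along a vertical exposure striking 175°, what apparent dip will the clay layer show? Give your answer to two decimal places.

31.52°

Two edge vectors: SP-2→SP-3 = (71, -293, 164.9), SP-2→SP-4 = (-286, -1, 98.2).
Normal n = (SP-2→SP-3) × (SP-2→SP-4) = (-28607.7, -54133.6, -83869).
So ∂z/∂easting = −n_x/n_z = −0.34110 and ∂z/∂northing = −n_y/n_z = −0.64545.
Unit vector along 175° is (sin 175°, cos 175°) = (0.0872, -0.9962).
Slope in that direction = a·(0.0872) + b·(-0.9962) = 0.61327.
Apparent dip = arctan|0.61327| = 31.52° (true dip is 36.1°, so apparent ≤ true as expected).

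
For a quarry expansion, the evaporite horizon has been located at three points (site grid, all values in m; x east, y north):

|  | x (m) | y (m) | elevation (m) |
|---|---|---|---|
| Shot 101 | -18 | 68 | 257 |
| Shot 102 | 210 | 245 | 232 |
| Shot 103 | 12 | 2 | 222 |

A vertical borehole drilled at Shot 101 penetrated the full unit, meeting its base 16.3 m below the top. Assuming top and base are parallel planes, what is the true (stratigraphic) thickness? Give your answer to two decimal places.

Let the plane be z = a·x + b·y + c.
Shot 102−Shot 101: 228a + 177b = −25;  Shot 103−Shot 101: 30a − 66b = −35.
Solving gives a = −0.38535, b = 0.35514.
|∇z| = √(a²+b²) = 0.52404, so dip δ = arctan(0.52404) = 27.66°.
True thickness = vertical thickness × cos δ = 16.3 × cos 27.66° = 14.44 m.

14.44 m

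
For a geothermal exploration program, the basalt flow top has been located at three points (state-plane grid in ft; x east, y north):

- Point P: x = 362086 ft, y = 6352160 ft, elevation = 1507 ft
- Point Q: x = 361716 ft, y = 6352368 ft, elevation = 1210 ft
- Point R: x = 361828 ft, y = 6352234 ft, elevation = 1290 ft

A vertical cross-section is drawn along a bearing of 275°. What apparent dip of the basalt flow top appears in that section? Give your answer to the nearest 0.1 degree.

Two edge vectors: Point P→Point Q = (-370, 208, -297), Point P→Point R = (-258, 74, -217).
Normal n = (Point P→Point Q) × (Point P→Point R) = (-23158, -3664, 26284).
So ∂z/∂x = −n_x/n_z = 0.88107 and ∂z/∂y = −n_y/n_z = 0.13940.
Unit vector along 275° is (sin 275°, cos 275°) = (-0.9962, 0.0872).
Slope in that direction = a·(-0.9962) + b·(0.0872) = −0.86557.
Apparent dip = arctan|0.86557| = 40.9° (true dip is 41.7°, so apparent ≤ true as expected).

40.9°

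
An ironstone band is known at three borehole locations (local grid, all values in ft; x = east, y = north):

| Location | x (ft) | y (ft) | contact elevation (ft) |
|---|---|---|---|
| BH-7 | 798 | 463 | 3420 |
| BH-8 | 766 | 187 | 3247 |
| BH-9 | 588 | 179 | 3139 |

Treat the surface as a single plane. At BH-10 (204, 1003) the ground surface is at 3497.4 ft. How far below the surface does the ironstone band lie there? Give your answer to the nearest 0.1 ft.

120.8 ft

Two edge vectors: BH-7→BH-8 = (-32, -276, -173), BH-7→BH-9 = (-210, -284, -281).
Normal n = (BH-7→BH-8) × (BH-7→BH-9) = (28424, 27338, -48872).
So ∂z/∂x = −n_x/n_z = 0.581601 and ∂z/∂y = −n_y/n_z = 0.559380.
Intercept c from BH-7: 3420 − 464.12 − 258.99 = 2696.89.
At (204, 1003): z_contact = 118.65 + 561.06 + 2696.89 = 3376.59 ft.
Depth below ground = 3497.4 − 3376.59 = 120.8 ft.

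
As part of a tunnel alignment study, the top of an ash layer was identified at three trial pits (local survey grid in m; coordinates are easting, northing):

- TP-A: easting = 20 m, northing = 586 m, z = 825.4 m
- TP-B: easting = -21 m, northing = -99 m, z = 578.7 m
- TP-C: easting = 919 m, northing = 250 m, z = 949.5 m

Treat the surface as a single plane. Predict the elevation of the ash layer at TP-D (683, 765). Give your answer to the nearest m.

1064 m

Two edge vectors: TP-A→TP-B = (-41, -685, -246.7), TP-A→TP-C = (899, -336, 124.1).
Normal n = (TP-A→TP-B) × (TP-A→TP-C) = (-167899.7, -216695.2, 629591).
So ∂z/∂easting = −n_x/n_z = 0.26668 and ∂z/∂northing = −n_y/n_z = 0.34418.
Intercept c from TP-A: 825.4 − 5.33 − 201.69 = 618.37.
At (683, 765): z = 182.1 + 263.3 + 618.37 = 1063.8 m.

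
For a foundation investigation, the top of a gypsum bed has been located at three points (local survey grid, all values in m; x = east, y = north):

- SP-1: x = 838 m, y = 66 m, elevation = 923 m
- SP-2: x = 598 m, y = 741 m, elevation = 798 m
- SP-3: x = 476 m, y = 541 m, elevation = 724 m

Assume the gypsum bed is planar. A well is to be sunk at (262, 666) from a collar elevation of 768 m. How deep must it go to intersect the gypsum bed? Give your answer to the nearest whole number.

Two edge vectors: SP-1→SP-2 = (-240, 675, -125), SP-1→SP-3 = (-362, 475, -199).
Normal n = (SP-1→SP-2) × (SP-1→SP-3) = (-74950, -2510, 130350).
So ∂z/∂x = −n_x/n_z = 0.57499 and ∂z/∂y = −n_y/n_z = 0.01926.
Intercept c from SP-1: 923 − 481.84 − 1.27 = 439.89.
At (262, 666): z_contact = 150.6 + 12.8 + 439.89 = 603.4 m.
Depth below ground = 768 − 603.4 = 165 m.

165 m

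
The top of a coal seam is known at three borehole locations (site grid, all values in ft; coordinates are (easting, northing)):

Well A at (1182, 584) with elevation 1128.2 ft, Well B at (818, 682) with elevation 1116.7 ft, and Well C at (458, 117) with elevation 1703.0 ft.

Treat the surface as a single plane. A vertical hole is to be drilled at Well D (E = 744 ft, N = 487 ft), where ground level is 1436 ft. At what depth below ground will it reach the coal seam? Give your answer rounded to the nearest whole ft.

Two edge vectors: Well A→Well B = (-364, 98, -11.5), Well A→Well C = (-724, -467, 574.8).
Normal n = (Well A→Well B) × (Well A→Well C) = (50959.9, 217553.2, 240940).
So ∂z/∂E = −n_x/n_z = −0.21150 and ∂z/∂N = −n_y/n_z = −0.90294.
Intercept c from Well A: 1128.2 + 250.00 + 527.31 = 1905.51.
At (744, 487): z_contact = −157.4 − 439.7 + 1905.51 = 1308.4 ft.
Depth below ground = 1436 − 1308.4 = 128 ft.

128 ft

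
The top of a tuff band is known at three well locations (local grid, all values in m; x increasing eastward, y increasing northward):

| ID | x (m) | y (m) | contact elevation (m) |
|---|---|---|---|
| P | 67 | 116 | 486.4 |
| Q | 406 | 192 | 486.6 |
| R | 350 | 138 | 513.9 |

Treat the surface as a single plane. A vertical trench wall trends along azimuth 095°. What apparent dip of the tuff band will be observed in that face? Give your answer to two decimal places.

Let the plane be z = a·x + b·y + c.
Q−P: 339a + 76b = 0.2;  R−P: 283a + 22b = 27.5.
Solving gives a = 0.14844, b = −0.65949.
Unit vector along 095° is (sin 95°, cos 95°) = (0.9962, -0.0872).
Slope in that direction = a·(0.9962) + b·(-0.0872) = 0.20536.
Apparent dip = arctan|0.20536| = 11.60° (true dip is 34.1°, so apparent ≤ true as expected).

11.60°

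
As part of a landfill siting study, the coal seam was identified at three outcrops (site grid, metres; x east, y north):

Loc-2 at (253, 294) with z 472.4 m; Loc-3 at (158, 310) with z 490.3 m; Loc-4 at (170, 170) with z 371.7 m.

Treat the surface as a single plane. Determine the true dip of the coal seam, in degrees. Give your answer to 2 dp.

Two edge vectors: Loc-2→Loc-3 = (-95, 16, 17.9), Loc-2→Loc-4 = (-83, -124, -100.7).
Normal n = (Loc-2→Loc-3) × (Loc-2→Loc-4) = (608.4, -11052.2, 13108).
So ∂z/∂x = −n_x/n_z = −0.04641 and ∂z/∂y = −n_y/n_z = 0.84316.
Gradient magnitude |∇z| = √(a² + b²) = √(0.00215 + 0.71093) = 0.84444.
True dip = arctan(0.84444) = 40.18°, dipping toward S (azimuth ≈ 177°).

40.18°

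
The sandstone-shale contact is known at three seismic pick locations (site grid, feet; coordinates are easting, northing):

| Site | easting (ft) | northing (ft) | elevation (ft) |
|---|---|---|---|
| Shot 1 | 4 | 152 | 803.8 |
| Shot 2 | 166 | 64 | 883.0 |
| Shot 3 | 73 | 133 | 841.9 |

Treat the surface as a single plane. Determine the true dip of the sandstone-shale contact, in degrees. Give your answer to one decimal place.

Let the plane be z = a·easting + b·northing + c.
Shot 2−Shot 1: 162a − 88b = 79.2;  Shot 3−Shot 1: 69a − 19b = 38.1.
Solving gives a = 0.61723, b = 0.23627.
Gradient magnitude |∇z| = √(a² + b²) = √(0.38098 + 0.05582) = 0.66091.
True dip = arctan(0.66091) = 33.5°, dipping toward WSW (azimuth ≈ 249°).

33.5°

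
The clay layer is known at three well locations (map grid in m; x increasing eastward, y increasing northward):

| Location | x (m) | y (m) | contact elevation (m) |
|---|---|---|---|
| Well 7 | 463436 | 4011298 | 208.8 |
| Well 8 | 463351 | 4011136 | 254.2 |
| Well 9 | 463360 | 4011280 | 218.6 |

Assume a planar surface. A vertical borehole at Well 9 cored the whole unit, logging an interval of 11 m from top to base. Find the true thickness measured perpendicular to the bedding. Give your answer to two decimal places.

Two edge vectors: Well 7→Well 8 = (-85, -162, 45.4), Well 7→Well 9 = (-76, -18, 9.8).
Normal n = (Well 7→Well 8) × (Well 7→Well 9) = (-770.4, -2617.4, -10782).
So ∂z/∂x = −n_x/n_z = −0.07145 and ∂z/∂y = −n_y/n_z = −0.24276.
|∇z| = √(a²+b²) = 0.25305, so dip δ = arctan(0.25305) = 14.20°.
True thickness = vertical thickness × cos δ = 11 × cos 14.20° = 10.66 m.

10.66 m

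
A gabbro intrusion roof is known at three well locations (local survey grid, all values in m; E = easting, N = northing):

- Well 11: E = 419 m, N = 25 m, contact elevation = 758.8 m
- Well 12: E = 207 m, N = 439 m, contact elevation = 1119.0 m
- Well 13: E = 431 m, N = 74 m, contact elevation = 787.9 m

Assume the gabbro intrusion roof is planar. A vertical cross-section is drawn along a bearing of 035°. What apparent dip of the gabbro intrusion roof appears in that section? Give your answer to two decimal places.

Let the plane be z = a·E + b·N + c.
Well 12−Well 11: −212a + 414b = 360.2;  Well 13−Well 11: 12a + 49b = 29.1.
Solving gives a = −0.36483, b = 0.68322.
Unit vector along 035° is (sin 35°, cos 35°) = (0.5736, 0.8192).
Slope in that direction = a·(0.5736) + b·(0.8192) = 0.35040.
Apparent dip = arctan|0.35040| = 19.31° (true dip is 37.8°, so apparent ≤ true as expected).

19.31°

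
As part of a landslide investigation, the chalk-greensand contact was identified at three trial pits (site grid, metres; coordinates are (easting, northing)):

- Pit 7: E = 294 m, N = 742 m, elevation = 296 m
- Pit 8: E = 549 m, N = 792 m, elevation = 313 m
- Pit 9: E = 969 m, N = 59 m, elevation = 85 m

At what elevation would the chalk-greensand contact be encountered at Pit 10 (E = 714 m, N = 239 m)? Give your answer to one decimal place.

Let the plane be z = a·E + b·N + c.
Pit 8−Pit 7: 255a + 50b = 17;  Pit 9−Pit 7: 675a − 683b = −211.
Solving gives a = 0.00510, b = 0.31397.
Then c = 296 − a·294 − b·742 = 61.53.
At (714, 239): z = 3.6 + 75.0 + 61.53 = 140.2 m.

140.2 m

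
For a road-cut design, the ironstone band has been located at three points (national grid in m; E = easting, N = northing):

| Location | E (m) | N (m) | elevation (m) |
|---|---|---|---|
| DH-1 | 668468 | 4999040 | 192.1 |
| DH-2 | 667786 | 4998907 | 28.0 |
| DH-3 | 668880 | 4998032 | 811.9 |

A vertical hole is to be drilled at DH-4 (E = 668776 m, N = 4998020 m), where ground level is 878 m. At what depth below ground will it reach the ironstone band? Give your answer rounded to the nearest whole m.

95 m

Let the plane be z = a·E + b·N + c.
DH-2−DH-1: −682a − 133b = −164.1;  DH-3−DH-1: 412a − 1008b = 619.8.
Solving gives a = 0.33391112, b = −0.47840141.
Then c = 192.1 − a·668468 − b·4999040 = 2168530.96.
At (668776, 4998020): z_contact = 223311.7 − 2391059.8 + 2168530.96 = 782.9 m.
Depth below ground = 878 − 782.9 = 95 m.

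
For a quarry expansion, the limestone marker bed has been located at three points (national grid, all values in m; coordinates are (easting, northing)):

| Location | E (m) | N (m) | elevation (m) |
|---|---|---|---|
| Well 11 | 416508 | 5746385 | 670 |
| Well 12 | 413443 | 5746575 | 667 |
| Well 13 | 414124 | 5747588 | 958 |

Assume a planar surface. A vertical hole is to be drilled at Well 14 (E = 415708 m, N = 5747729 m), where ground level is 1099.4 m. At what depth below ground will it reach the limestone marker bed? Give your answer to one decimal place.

74.0 m

Let the plane be z = a·E + b·N + c.
Well 12−Well 11: −3065a + 190b = −3;  Well 13−Well 11: −2384a + 1203b = 288.
Solving gives a = 0.018034868, b = 0.275141417.
Then c = 670 − a·416508 − b·5746385 = −1587910.18.
At (415708, 5747729): z_contact = 7497.24 + 1581438.30 − 1587910.18 = 1025.36 m.
Depth below ground = 1099.4 − 1025.36 = 74.0 m.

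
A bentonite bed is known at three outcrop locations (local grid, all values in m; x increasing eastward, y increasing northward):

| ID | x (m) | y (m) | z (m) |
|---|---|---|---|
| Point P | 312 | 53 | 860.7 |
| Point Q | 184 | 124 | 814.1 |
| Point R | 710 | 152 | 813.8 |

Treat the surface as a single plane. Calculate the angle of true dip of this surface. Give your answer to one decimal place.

31.0°

Let the plane be z = a·x + b·y + c.
Point Q−Point P: −128a + 71b = −46.6;  Point R−Point P: 398a + 99b = −46.9.
Solving gives a = 0.03136, b = −0.59980.
Gradient magnitude |∇z| = √(a² + b²) = √(0.00098 + 0.35977) = 0.60062.
True dip = arctan(0.60062) = 31.0°, dipping toward N (azimuth ≈ 357°).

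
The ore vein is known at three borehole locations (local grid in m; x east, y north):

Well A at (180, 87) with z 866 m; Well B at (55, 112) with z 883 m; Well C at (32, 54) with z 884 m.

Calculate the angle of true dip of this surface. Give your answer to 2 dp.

7.61°

Let the plane be z = a·x + b·y + c.
Well B−Well A: −125a + 25b = 17;  Well C−Well A: −148a − 33b = 18.
Solving gives a = −0.12920, b = 0.03399.
Gradient magnitude |∇z| = √(a² + b²) = √(0.01669 + 0.00116) = 0.13360.
True dip = arctan(0.13360) = 7.61°, dipping toward ESE (azimuth ≈ 105°).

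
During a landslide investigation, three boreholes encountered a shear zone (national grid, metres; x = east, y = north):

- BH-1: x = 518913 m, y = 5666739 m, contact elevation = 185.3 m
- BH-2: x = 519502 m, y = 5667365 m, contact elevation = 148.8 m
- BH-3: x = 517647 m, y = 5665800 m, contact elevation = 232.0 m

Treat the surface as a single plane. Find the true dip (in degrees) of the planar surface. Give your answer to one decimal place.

4.6°

Let the plane be z = a·x + b·y + c.
BH-2−BH-1: 589a + 626b = −36.5;  BH-3−BH-1: −1266a − 939b = 46.7.
Solving gives a = 0.02105, b = −0.07811.
Gradient magnitude |∇z| = √(a² + b²) = √(0.00044 + 0.00610) = 0.08089.
True dip = arctan(0.08089) = 4.6°, dipping toward NNW (azimuth ≈ 345°).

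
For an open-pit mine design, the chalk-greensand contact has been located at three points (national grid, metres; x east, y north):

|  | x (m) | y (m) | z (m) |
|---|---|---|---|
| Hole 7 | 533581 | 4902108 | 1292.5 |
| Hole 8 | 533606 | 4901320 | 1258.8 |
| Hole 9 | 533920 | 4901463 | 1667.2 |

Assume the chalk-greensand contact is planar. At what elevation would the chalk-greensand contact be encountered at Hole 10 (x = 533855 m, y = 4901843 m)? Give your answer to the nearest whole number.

1617 m

Let the plane be z = a·x + b·y + c.
Hole 8−Hole 7: 25a − 788b = −33.7;  Hole 9−Hole 7: 339a − 645b = 374.7.
Solving gives a = 1.26291338, b = 0.08283355.
Then c = 1292.5 − a·533581 − b·4902108 = −1078633.08.
At (533855, 4901843): z = 674212.6 + 406037.0 − 1078633.08 = 1616.6 m.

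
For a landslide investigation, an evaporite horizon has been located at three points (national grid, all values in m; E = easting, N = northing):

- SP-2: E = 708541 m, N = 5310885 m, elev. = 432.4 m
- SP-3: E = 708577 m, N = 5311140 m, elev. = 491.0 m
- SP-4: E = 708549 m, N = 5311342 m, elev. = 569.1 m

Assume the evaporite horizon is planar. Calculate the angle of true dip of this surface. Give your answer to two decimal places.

32.62°

Let the plane be z = a·E + b·N + c.
SP-3−SP-2: 36a + 255b = 58.6;  SP-4−SP-2: 8a + 457b = 136.7.
Solving gives a = −0.56053, b = 0.30894.
Gradient magnitude |∇z| = √(a² + b²) = √(0.31419 + 0.09544) = 0.64002.
True dip = arctan(0.64002) = 32.62°, dipping toward ESE (azimuth ≈ 119°).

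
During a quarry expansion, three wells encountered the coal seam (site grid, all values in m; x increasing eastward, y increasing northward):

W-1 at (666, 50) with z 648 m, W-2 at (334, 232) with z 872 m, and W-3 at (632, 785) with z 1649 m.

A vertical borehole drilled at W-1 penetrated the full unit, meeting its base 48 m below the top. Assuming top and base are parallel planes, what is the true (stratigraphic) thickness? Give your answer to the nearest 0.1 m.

28.3 m

Let the plane be z = a·x + b·y + c.
W-2−W-1: −332a + 182b = 224;  W-3−W-1: −34a + 735b = 1001.
Solving gives a = 0.07376, b = 1.36532.
|∇z| = √(a²+b²) = 1.36731, so dip δ = arctan(1.36731) = 53.82°.
True thickness = vertical thickness × cos δ = 48 × cos 53.82° = 28.3 m.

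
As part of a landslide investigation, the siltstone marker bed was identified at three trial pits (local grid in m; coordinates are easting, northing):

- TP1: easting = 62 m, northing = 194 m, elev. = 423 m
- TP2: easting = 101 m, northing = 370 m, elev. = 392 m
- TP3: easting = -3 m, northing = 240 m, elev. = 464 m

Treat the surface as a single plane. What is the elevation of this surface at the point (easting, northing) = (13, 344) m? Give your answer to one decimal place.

Two edge vectors: TP1→TP2 = (39, 176, -31), TP1→TP3 = (-65, 46, 41).
Normal n = (TP1→TP2) × (TP1→TP3) = (8642, 416, 13234).
So ∂z/∂easting = −n_x/n_z = −0.65301 and ∂z/∂northing = −n_y/n_z = −0.03143.
Intercept c from TP1: 423 + 40.49 + 6.10 = 469.59.
At (13, 344): z = −8.5 − 10.8 + 469.59 = 450.3 m.

450.3 m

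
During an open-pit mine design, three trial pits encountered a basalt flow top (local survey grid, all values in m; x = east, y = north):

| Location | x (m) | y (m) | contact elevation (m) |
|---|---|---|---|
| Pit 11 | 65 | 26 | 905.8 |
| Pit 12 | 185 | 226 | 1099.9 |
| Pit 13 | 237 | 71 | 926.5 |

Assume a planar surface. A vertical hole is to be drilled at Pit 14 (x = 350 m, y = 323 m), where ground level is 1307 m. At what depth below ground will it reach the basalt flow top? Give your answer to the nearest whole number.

Let the plane be z = a·x + b·y + c.
Pit 12−Pit 11: 120a + 200b = 194.1;  Pit 13−Pit 11: 172a + 45b = 20.7.
Solving gives a = −0.15843, b = 1.06556.
Then c = 905.8 − a·65 − b·26 = 888.39.
At (350, 323): z_contact = −55.5 + 344.2 + 888.39 = 1177.1 m.
Depth below ground = 1307 − 1177.1 = 130 m.

130 m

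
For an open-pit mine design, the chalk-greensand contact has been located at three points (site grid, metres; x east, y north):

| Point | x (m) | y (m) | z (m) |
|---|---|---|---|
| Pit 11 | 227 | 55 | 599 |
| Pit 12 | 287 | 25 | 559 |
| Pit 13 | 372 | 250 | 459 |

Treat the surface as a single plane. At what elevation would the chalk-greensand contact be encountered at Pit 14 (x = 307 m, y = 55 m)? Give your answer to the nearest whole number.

Let the plane be z = a·x + b·y + c.
Pit 12−Pit 11: 60a − 30b = −40;  Pit 13−Pit 11: 145a + 195b = −140.
Solving gives a = −0.74766, b = −0.16199.
Then c = 599 − a·227 − b·55 = 777.63.
At (307, 55): z = −229.5 − 8.9 + 777.63 = 539.2 m.

539 m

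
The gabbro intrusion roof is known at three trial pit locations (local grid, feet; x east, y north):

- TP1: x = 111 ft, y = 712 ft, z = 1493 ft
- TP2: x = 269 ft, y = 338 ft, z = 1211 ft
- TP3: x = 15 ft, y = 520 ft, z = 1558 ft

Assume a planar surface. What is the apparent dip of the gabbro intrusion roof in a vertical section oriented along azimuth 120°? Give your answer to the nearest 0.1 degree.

49.1°

Let the plane be z = a·x + b·y + c.
TP2−TP1: 158a − 374b = −282;  TP3−TP1: −96a − 192b = 65.
Solving gives a = −1.18439, b = 0.25365.
Unit vector along 120° is (sin 120°, cos 120°) = (0.8660, -0.5000).
Slope in that direction = a·(0.8660) + b·(-0.5000) = −1.15254.
Apparent dip = arctan|1.15254| = 49.1° (true dip is 50.5°, so apparent ≤ true as expected).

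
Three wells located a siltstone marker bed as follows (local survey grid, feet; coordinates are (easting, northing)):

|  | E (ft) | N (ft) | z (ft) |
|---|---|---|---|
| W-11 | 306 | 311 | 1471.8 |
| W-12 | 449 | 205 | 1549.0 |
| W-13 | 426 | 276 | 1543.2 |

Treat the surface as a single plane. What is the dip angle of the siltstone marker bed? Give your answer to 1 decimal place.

Two edge vectors: W-11→W-12 = (143, -106, 77.2), W-11→W-13 = (120, -35, 71.4).
Normal n = (W-11→W-12) × (W-11→W-13) = (-4866.4, -946.2, 7715).
So ∂z/∂E = −n_x/n_z = 0.63077 and ∂z/∂N = −n_y/n_z = 0.12264.
Gradient magnitude |∇z| = √(a² + b²) = √(0.39787 + 0.01504) = 0.64258.
True dip = arctan(0.64258) = 32.7°, dipping toward W (azimuth ≈ 259°).

32.7°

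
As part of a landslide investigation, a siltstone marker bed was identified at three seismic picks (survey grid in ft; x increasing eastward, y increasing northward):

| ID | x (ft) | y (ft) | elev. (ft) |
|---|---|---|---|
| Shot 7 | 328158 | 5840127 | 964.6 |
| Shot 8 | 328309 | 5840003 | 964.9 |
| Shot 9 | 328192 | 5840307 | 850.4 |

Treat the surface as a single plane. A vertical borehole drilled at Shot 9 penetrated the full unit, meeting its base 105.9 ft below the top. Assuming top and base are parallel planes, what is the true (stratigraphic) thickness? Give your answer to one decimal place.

Let the plane be z = a·x + b·y + c.
Shot 8−Shot 7: 151a − 124b = 0.3;  Shot 9−Shot 7: 34a + 180b = −114.2.
Solving gives a = −0.44932, b = −0.54957.
|∇z| = √(a²+b²) = 0.70987, so dip δ = arctan(0.70987) = 35.37°.
True thickness = vertical thickness × cos δ = 105.9 × cos 35.37° = 86.4 ft.

86.4 ft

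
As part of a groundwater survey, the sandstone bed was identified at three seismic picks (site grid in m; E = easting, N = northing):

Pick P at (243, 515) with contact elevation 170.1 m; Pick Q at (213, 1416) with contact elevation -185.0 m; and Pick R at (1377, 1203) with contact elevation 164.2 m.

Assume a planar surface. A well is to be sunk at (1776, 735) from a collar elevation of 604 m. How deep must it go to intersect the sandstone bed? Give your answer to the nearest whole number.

167 m

Two edge vectors: Pick P→Pick Q = (-30, 901, -355.1), Pick P→Pick R = (1134, 688, -5.9).
Normal n = (Pick P→Pick Q) × (Pick P→Pick R) = (238992.9, -402860.4, -1042374).
So ∂z/∂E = −n_x/n_z = 0.22928 and ∂z/∂N = −n_y/n_z = −0.38648.
Intercept c from Pick P: 170.1 − 55.71 + 199.04 = 313.42.
At (1776, 735): z_contact = 407.2 − 284.1 + 313.42 = 436.6 m.
Depth below ground = 604 − 436.6 = 167 m.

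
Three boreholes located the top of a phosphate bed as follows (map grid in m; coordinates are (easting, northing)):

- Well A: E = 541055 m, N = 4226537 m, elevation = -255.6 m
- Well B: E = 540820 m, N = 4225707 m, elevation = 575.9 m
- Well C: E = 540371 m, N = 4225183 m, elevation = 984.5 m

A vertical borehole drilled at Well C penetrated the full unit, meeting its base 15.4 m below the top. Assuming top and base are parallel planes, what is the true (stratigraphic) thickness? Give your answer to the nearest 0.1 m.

Two edge vectors: Well A→Well B = (-235, -830, 831.5), Well A→Well C = (-684, -1354, 1240.1).
Normal n = (Well A→Well B) × (Well A→Well C) = (96568, -277322.5, -249530).
So ∂z/∂E = −n_x/n_z = 0.38700 and ∂z/∂N = −n_y/n_z = −1.11138.
|∇z| = √(a²+b²) = 1.17683, so dip δ = arctan(1.17683) = 49.64°.
True thickness = vertical thickness × cos δ = 15.4 × cos 49.64° = 10.0 m.

10.0 m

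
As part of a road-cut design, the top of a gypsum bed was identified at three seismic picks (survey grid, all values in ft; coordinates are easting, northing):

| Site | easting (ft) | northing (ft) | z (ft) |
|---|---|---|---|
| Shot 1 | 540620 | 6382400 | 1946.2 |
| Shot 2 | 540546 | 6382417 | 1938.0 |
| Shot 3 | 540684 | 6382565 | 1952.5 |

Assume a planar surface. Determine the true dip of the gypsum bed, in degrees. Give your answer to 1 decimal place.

Let the plane be z = a·easting + b·northing + c.
Shot 2−Shot 1: −74a + 17b = −8.2;  Shot 3−Shot 1: 64a + 165b = 6.3.
Solving gives a = 0.10980, b = −0.00441.
Gradient magnitude |∇z| = √(a² + b²) = √(0.01206 + 0.00002) = 0.10989.
True dip = arctan(0.10989) = 6.3°, dipping toward W (azimuth ≈ 272°).

6.3°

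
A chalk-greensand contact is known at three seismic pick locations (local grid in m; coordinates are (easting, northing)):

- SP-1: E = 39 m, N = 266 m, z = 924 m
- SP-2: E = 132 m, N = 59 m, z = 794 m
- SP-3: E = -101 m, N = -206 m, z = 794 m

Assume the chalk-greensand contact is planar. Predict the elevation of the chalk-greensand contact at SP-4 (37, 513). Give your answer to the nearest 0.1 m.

Two edge vectors: SP-1→SP-2 = (93, -207, -130), SP-1→SP-3 = (-140, -472, -130).
Normal n = (SP-1→SP-2) × (SP-1→SP-3) = (-34450, 30290, -72876).
So ∂z/∂E = −n_x/n_z = −0.47272 and ∂z/∂N = −n_y/n_z = 0.41564.
Intercept c from SP-1: 924 + 18.44 − 110.56 = 831.88.
At (37, 513): z = −17.5 + 213.2 + 831.88 = 1027.6 m.

1027.6 m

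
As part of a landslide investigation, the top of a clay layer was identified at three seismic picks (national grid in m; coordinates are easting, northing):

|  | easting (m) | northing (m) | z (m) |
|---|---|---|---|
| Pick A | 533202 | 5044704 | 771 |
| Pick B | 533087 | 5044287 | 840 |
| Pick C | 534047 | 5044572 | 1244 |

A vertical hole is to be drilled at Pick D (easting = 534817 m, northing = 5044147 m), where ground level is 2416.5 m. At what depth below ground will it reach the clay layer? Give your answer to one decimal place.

648.0 m

Let the plane be z = a·easting + b·northing + c.
Pick B−Pick A: −115a − 417b = 69;  Pick C−Pick A: 845a − 132b = 473.
Solving gives a = 0.511863853, b = −0.306629120.
Then c = 771 − a·533202 − b·5044704 = 1274697.32.
At (534817, 5044147): z_contact = 273753.49 − 1546682.36 + 1274697.32 = 1768.45 m.
Depth below ground = 2416.5 − 1768.45 = 648.0 m.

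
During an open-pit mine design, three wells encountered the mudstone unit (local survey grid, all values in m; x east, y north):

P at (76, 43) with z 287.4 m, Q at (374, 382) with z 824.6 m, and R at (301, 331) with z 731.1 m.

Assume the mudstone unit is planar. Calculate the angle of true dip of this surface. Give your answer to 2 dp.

51.81°

Let the plane be z = a·x + b·y + c.
Q−P: 298a + 339b = 537.2;  R−P: 225a + 288b = 443.7.
Solving gives a = 0.45024, b = 1.18888.
Gradient magnitude |∇z| = √(a² + b²) = √(0.20271 + 1.41343) = 1.27128.
True dip = arctan(1.27128) = 51.81°, dipping toward SSW (azimuth ≈ 201°).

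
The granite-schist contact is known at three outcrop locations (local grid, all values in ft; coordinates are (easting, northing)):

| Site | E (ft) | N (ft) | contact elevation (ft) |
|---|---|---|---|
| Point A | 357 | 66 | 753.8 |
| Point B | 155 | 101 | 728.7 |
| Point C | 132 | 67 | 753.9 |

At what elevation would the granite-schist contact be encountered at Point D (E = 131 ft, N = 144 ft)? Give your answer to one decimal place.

Let the plane be z = a·E + b·N + c.
Point B−Point A: −202a + 35b = −25.1;  Point C−Point A: −225a + 1b = 0.1.
Solving gives a = −0.00373, b = −0.73866.
Then c = 753.8 − a·357 − b·66 = 803.88.
At (131, 144): z = −0.5 − 106.4 + 803.88 = 697.0 ft.

697.0 ft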